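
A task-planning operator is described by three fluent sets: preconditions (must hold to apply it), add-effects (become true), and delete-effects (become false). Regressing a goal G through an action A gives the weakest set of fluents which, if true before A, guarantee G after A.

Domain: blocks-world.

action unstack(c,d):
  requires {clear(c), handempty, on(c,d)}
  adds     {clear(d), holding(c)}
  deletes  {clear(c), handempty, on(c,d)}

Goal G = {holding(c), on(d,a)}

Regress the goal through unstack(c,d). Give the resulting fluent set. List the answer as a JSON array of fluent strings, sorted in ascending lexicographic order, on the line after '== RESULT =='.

Compute (G \ add) ∪ pre:
  G ∩ del = {}  (empty — regression defined)
  G \ add = {holding(c), on(d,a)} \ {clear(d), holding(c)} = {on(d,a)}
  ∪ pre   = {on(d,a)} ∪ {clear(c), handempty, on(c,d)}
          = {clear(c), handempty, on(c,d), on(d,a)}

== RESULT ==
["clear(c)", "handempty", "on(c,d)", "on(d,a)"]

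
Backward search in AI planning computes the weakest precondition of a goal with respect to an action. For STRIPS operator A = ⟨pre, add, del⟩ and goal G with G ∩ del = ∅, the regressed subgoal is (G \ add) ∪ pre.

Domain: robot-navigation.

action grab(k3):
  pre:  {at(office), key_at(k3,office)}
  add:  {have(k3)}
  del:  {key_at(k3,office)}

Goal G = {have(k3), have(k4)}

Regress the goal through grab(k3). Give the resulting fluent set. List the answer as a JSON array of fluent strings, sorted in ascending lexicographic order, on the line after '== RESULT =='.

Regress:
  G ∩ del = {}  (empty — regression defined)
  G \ add = {have(k3), have(k4)} \ {have(k3)} = {have(k4)}
  ∪ pre   = {have(k4)} ∪ {at(office), key_at(k3,office)}
          = {at(office), have(k4), key_at(k3,office)}

== RESULT ==
["at(office)", "have(k4)", "key_at(k3,office)"]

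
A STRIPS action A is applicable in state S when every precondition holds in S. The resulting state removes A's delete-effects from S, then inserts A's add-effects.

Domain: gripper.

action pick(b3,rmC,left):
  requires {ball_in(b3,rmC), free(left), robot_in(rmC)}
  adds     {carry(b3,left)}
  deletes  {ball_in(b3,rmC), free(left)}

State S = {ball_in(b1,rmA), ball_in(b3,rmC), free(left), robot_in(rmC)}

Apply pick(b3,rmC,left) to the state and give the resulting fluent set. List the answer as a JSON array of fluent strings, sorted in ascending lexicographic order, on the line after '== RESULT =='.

Progress:
  pre ⊆ S: {ball_in(b3,rmC), free(left), robot_in(rmC)} ⊆ S  — applicable
  S \ del = {ball_in(b1,rmA), robot_in(rmC)}
  ∪ add   = {ball_in(b1,rmA), carry(b3,left), robot_in(rmC)}

== RESULT ==
["ball_in(b1,rmA)", "carry(b3,left)", "robot_in(rmC)"]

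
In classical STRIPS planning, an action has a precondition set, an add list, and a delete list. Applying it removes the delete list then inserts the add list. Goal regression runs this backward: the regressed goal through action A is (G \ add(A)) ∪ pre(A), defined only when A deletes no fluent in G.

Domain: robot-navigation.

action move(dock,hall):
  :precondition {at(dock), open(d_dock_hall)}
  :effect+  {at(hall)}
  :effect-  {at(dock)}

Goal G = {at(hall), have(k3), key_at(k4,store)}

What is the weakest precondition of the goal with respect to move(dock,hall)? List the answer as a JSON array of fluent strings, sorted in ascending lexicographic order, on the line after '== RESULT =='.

Compute (G \ add) ∪ pre:
  G ∩ del = {}  (empty — regression defined)
  G \ add = {at(hall), have(k3), key_at(k4,store)} \ {at(hall)} = {have(k3), key_at(k4,store)}
  ∪ pre   = {have(k3), key_at(k4,store)} ∪ {at(dock), open(d_dock_hall)}
          = {at(dock), have(k3), key_at(k4,store), open(d_dock_hall)}

== RESULT ==
["at(dock)", "have(k3)", "key_at(k4,store)", "open(d_dock_hall)"]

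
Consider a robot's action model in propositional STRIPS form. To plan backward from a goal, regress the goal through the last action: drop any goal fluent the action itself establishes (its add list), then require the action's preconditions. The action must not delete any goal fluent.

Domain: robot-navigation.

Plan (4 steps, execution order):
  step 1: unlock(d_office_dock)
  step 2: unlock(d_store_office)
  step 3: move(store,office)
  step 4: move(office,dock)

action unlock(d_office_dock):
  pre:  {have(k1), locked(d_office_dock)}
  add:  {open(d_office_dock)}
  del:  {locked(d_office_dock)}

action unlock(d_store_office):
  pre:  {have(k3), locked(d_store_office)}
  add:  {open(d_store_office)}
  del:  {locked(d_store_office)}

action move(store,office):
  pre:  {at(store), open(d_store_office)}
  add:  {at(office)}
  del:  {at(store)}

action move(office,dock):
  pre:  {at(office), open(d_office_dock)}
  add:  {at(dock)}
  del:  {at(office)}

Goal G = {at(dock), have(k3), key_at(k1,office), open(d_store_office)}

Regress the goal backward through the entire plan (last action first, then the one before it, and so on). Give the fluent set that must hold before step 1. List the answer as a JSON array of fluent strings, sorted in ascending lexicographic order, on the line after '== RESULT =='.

Work backward from the goal:
  through step 4 (move(office,dock)): drop {at(dock)}, keep {have(k3), key_at(k1,office), open(d_store_office)}, require {at(office), open(d_office_dock)}
    → {at(office), have(k3), key_at(k1,office), open(d_office_dock), open(d_store_office)}
  through step 3 (move(store,office)): drop {at(office)}, keep {have(k3), key_at(k1,office), open(d_office_dock), open(d_store_office)}, require {at(store), open(d_store_office)}
    → {at(store), have(k3), key_at(k1,office), open(d_office_dock), open(d_store_office)}
  through step 2 (unlock(d_store_office)): drop {open(d_store_office)}, keep {at(store), have(k3), key_at(k1,office), open(d_office_dock)}, require {have(k3), locked(d_store_office)}
    → {at(store), have(k3), key_at(k1,office), locked(d_store_office), open(d_office_dock)}
  through step 1 (unlock(d_office_dock)): drop {open(d_office_dock)}, keep {at(store), have(k3), key_at(k1,office), locked(d_store_office)}, require {have(k1), locked(d_office_dock)}
    → {at(store), have(k1), have(k3), key_at(k1,office), locked(d_office_dock), locked(d_store_office)}

== RESULT ==
["at(store)", "have(k1)", "have(k3)", "key_at(k1,office)", "locked(d_office_dock)", "locked(d_store_office)"]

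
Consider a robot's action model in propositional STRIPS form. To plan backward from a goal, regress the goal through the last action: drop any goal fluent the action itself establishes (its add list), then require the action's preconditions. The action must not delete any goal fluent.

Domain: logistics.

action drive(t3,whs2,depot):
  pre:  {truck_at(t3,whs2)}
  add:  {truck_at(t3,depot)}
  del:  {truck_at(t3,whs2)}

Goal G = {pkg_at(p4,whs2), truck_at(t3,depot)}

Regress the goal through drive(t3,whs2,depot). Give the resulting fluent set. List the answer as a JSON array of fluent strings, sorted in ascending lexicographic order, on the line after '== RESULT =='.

Compute (G \ add) ∪ pre:
  G ∩ del = {}  (empty — regression defined)
  G \ add = {pkg_at(p4,whs2), truck_at(t3,depot)} \ {truck_at(t3,depot)} = {pkg_at(p4,whs2)}
  ∪ pre   = {pkg_at(p4,whs2)} ∪ {truck_at(t3,whs2)}
          = {pkg_at(p4,whs2), truck_at(t3,whs2)}

== RESULT ==
["pkg_at(p4,whs2)", "truck_at(t3,whs2)"]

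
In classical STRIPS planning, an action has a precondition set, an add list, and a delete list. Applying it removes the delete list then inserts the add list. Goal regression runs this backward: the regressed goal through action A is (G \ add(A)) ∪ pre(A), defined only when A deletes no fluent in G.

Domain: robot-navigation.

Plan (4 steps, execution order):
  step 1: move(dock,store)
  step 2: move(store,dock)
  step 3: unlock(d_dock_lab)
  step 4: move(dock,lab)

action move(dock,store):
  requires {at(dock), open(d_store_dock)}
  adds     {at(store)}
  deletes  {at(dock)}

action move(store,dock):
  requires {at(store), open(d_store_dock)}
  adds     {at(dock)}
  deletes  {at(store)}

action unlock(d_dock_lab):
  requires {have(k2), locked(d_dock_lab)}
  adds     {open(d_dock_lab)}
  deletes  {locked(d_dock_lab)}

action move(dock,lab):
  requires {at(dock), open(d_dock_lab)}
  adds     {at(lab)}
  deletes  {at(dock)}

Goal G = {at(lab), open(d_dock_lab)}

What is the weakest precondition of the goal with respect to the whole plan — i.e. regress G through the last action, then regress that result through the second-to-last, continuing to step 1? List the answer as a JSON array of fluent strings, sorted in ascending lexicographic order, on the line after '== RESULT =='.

Work backward from the goal:
  through step 4 (move(dock,lab)): drop {at(lab)}, keep {open(d_dock_lab)}, require {at(dock), open(d_dock_lab)}
    → {at(dock), open(d_dock_lab)}
  through step 3 (unlock(d_dock_lab)): drop {open(d_dock_lab)}, keep {at(dock)}, require {have(k2), locked(d_dock_lab)}
    → {at(dock), have(k2), locked(d_dock_lab)}
  through step 2 (move(store,dock)): drop {at(dock)}, keep {have(k2), locked(d_dock_lab)}, require {at(store), open(d_store_dock)}
    → {at(store), have(k2), locked(d_dock_lab), open(d_store_dock)}
  through step 1 (move(dock,store)): drop {at(store)}, keep {have(k2), locked(d_dock_lab), open(d_store_dock)}, require {at(dock), open(d_store_dock)}
    → {at(dock), have(k2), locked(d_dock_lab), open(d_store_dock)}

== RESULT ==
["at(dock)", "have(k2)", "locked(d_dock_lab)", "open(d_store_dock)"]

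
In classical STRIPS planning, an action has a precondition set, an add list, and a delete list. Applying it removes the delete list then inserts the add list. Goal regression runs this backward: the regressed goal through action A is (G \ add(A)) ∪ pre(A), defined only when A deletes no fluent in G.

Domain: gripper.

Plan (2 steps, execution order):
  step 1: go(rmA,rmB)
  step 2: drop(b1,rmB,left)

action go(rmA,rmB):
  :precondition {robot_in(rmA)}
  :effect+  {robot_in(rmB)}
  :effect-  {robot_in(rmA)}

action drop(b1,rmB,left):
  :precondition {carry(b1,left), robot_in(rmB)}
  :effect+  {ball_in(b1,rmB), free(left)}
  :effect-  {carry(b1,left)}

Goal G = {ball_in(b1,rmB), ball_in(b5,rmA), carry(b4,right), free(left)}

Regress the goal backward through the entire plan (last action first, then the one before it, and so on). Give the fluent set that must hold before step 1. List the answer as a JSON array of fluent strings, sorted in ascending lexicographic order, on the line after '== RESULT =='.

Regress step by step:
  through step 2 (drop(b1,rmB,left)): drop {ball_in(b1,rmB), free(left)}, keep {ball_in(b5,rmA), carry(b4,right)}, require {carry(b1,left), robot_in(rmB)}
    → {ball_in(b5,rmA), carry(b1,left), carry(b4,right), robot_in(rmB)}
  through step 1 (go(rmA,rmB)): drop {robot_in(rmB)}, keep {ball_in(b5,rmA), carry(b1,left), carry(b4,right)}, require {robot_in(rmA)}
    → {ball_in(b5,rmA), carry(b1,left), carry(b4,right), robot_in(rmA)}

== RESULT ==
["ball_in(b5,rmA)", "carry(b1,left)", "carry(b4,right)", "robot_in(rmA)"]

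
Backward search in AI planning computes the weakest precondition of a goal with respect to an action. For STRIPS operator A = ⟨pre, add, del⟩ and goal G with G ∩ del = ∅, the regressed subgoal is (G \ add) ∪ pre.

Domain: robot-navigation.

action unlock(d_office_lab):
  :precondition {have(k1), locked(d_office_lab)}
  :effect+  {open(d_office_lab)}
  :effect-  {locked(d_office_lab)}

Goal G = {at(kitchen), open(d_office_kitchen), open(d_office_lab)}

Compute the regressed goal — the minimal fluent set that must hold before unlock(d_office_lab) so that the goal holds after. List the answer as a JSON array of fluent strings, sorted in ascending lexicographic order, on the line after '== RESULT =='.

Regress:
  G ∩ del = {}  (empty — regression defined)
  G \ add = {at(kitchen), open(d_office_kitchen), open(d_office_lab)} \ {open(d_office_lab)} = {at(kitchen), open(d_office_kitchen)}
  ∪ pre   = {at(kitchen), open(d_office_kitchen)} ∪ {have(k1), locked(d_office_lab)}
          = {at(kitchen), have(k1), locked(d_office_lab), open(d_office_kitchen)}

== RESULT ==
["at(kitchen)", "have(k1)", "locked(d_office_lab)", "open(d_office_kitchen)"]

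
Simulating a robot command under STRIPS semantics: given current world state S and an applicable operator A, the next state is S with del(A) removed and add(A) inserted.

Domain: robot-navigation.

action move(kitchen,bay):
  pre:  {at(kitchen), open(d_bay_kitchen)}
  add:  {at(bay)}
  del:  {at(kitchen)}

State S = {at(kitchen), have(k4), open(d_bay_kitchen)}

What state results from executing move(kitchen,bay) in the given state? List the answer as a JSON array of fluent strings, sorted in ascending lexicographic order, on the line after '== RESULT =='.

Progress:
  pre ⊆ S: {at(kitchen), open(d_bay_kitchen)} ⊆ S  — applicable
  S \ del = {have(k4), open(d_bay_kitchen)}
  ∪ add   = {at(bay), have(k4), open(d_bay_kitchen)}

== RESULT ==
["at(bay)", "have(k4)", "open(d_bay_kitchen)"]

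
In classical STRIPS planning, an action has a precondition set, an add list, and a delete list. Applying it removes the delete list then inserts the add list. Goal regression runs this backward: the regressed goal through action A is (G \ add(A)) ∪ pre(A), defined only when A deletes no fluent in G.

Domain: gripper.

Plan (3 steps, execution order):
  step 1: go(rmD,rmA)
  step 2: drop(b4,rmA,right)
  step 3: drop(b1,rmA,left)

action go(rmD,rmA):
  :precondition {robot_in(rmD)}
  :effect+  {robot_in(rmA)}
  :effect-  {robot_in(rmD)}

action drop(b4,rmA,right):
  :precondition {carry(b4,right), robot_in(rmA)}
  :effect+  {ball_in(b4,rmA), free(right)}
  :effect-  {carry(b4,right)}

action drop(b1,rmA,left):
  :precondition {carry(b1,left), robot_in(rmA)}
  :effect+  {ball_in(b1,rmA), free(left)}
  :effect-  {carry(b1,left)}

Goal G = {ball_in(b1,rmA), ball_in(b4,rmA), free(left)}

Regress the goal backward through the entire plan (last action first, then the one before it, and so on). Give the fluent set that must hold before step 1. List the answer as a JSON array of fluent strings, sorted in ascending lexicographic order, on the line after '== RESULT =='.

Work backward from the goal:
  through step 3 (drop(b1,rmA,left)): drop {ball_in(b1,rmA), free(left)}, keep {ball_in(b4,rmA)}, require {carry(b1,left), robot_in(rmA)}
    → {ball_in(b4,rmA), carry(b1,left), robot_in(rmA)}
  through step 2 (drop(b4,rmA,right)): drop {ball_in(b4,rmA)}, keep {carry(b1,left), robot_in(rmA)}, require {carry(b4,right), robot_in(rmA)}
    → {carry(b1,left), carry(b4,right), robot_in(rmA)}
  through step 1 (go(rmD,rmA)): drop {robot_in(rmA)}, keep {carry(b1,left), carry(b4,right)}, require {robot_in(rmD)}
    → {carry(b1,left), carry(b4,right), robot_in(rmD)}

== RESULT ==
["carry(b1,left)", "carry(b4,right)", "robot_in(rmD)"]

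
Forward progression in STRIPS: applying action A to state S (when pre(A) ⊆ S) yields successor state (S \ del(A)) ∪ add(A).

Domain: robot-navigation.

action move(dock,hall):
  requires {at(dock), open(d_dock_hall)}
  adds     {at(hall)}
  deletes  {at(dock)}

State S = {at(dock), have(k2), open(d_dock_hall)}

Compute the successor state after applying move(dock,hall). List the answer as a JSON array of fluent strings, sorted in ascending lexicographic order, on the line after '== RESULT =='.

Progress:
  pre ⊆ S: {at(dock), open(d_dock_hall)} ⊆ S  — applicable
  S \ del = {have(k2), open(d_dock_hall)}
  ∪ add   = {at(hall), have(k2), open(d_dock_hall)}

== RESULT ==
["at(hall)", "have(k2)", "open(d_dock_hall)"]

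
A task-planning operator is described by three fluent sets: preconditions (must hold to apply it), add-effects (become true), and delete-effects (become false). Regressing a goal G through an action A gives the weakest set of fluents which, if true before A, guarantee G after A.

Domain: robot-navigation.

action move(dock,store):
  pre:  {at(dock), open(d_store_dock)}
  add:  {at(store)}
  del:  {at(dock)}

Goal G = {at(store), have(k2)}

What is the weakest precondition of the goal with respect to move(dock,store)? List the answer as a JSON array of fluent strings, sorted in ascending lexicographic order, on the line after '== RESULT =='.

Regress:
  G ∩ del = {}  (empty — regression defined)
  G \ add = {at(store), have(k2)} \ {at(store)} = {have(k2)}
  ∪ pre   = {have(k2)} ∪ {at(dock), open(d_store_dock)}
          = {at(dock), have(k2), open(d_store_dock)}

== RESULT ==
["at(dock)", "have(k2)", "open(d_store_dock)"]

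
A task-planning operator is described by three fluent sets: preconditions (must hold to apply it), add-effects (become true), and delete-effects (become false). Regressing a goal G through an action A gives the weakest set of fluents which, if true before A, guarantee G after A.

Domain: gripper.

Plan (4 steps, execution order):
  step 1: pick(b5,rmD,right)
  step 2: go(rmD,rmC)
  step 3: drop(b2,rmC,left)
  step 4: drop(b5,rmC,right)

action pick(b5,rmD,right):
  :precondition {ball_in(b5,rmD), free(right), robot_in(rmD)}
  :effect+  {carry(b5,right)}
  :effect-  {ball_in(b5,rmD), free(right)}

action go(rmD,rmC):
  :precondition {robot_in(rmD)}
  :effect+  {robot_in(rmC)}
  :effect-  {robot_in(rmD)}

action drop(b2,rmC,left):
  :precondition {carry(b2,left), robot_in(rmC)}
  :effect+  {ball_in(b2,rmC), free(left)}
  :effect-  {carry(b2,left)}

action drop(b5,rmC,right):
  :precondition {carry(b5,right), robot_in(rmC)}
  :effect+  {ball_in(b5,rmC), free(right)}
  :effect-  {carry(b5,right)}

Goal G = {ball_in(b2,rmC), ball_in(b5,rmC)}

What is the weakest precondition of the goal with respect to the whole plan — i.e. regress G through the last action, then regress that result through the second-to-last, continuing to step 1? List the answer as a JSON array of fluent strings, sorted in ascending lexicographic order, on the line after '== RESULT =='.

Regress step by step:
  through step 4 (drop(b5,rmC,right)): drop {ball_in(b5,rmC)}, keep {ball_in(b2,rmC)}, require {carry(b5,right), robot_in(rmC)}
    → {ball_in(b2,rmC), carry(b5,right), robot_in(rmC)}
  through step 3 (drop(b2,rmC,left)): drop {ball_in(b2,rmC)}, keep {carry(b5,right), robot_in(rmC)}, require {carry(b2,left), robot_in(rmC)}
    → {carry(b2,left), carry(b5,right), robot_in(rmC)}
  through step 2 (go(rmD,rmC)): drop {robot_in(rmC)}, keep {carry(b2,left), carry(b5,right)}, require {robot_in(rmD)}
    → {carry(b2,left), carry(b5,right), robot_in(rmD)}
  through step 1 (pick(b5,rmD,right)): drop {carry(b5,right)}, keep {carry(b2,left), robot_in(rmD)}, require {ball_in(b5,rmD), free(right), robot_in(rmD)}
    → {ball_in(b5,rmD), carry(b2,left), free(right), robot_in(rmD)}

== RESULT ==
["ball_in(b5,rmD)", "carry(b2,left)", "free(right)", "robot_in(rmD)"]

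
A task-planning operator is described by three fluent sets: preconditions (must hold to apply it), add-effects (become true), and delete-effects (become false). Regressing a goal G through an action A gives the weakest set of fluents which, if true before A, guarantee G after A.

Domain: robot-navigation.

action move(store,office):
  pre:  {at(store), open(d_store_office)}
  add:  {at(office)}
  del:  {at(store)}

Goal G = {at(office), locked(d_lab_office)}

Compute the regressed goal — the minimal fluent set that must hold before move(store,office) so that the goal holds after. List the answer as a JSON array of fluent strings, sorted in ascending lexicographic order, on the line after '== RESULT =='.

Compute (G \ add) ∪ pre:
  G ∩ del = {}  (empty — regression defined)
  G \ add = {at(office), locked(d_lab_office)} \ {at(office)} = {locked(d_lab_office)}
  ∪ pre   = {locked(d_lab_office)} ∪ {at(store), open(d_store_office)}
          = {at(store), locked(d_lab_office), open(d_store_office)}

== RESULT ==
["at(store)", "locked(d_lab_office)", "open(d_store_office)"]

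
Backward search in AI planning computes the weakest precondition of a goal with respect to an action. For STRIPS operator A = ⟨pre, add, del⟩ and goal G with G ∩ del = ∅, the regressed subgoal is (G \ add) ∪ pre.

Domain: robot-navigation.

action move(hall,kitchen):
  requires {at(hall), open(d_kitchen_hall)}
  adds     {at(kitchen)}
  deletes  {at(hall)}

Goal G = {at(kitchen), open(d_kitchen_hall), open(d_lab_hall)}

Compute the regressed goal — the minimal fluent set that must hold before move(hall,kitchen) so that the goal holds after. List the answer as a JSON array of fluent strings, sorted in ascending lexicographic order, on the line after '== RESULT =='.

Regress:
  G ∩ del = {}  (empty — regression defined)
  G \ add = {at(kitchen), open(d_kitchen_hall), open(d_lab_hall)} \ {at(kitchen)} = {open(d_kitchen_hall), open(d_lab_hall)}
  ∪ pre   = {open(d_kitchen_hall), open(d_lab_hall)} ∪ {at(hall), open(d_kitchen_hall)}
          = {at(hall), open(d_kitchen_hall), open(d_lab_hall)}

== RESULT ==
["at(hall)", "open(d_kitchen_hall)", "open(d_lab_hall)"]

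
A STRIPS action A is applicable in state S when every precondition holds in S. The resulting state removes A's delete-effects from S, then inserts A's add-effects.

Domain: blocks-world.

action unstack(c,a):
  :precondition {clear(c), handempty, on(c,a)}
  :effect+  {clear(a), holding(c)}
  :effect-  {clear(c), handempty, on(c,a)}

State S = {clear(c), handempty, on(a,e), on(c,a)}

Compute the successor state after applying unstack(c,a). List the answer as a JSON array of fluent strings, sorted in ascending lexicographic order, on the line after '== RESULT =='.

Progress:
  pre ⊆ S: {clear(c), handempty, on(c,a)} ⊆ S  — applicable
  S \ del = {on(a,e)}
  ∪ add   = {clear(a), holding(c), on(a,e)}

== RESULT ==
["clear(a)", "holding(c)", "on(a,e)"]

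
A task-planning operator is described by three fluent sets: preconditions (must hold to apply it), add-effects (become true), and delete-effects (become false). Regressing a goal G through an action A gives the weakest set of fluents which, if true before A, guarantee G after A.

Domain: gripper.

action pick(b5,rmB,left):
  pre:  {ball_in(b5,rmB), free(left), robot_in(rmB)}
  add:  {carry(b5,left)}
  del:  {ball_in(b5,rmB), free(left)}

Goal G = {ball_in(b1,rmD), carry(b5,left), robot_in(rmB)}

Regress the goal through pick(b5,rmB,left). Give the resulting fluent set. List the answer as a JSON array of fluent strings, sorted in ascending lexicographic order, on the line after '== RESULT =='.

Compute (G \ add) ∪ pre:
  G ∩ del = {}  (empty — regression defined)
  G \ add = {ball_in(b1,rmD), carry(b5,left), robot_in(rmB)} \ {carry(b5,left)} = {ball_in(b1,rmD), robot_in(rmB)}
  ∪ pre   = {ball_in(b1,rmD), robot_in(rmB)} ∪ {ball_in(b5,rmB), free(left), robot_in(rmB)}
          = {ball_in(b1,rmD), ball_in(b5,rmB), free(left), robot_in(rmB)}

== RESULT ==
["ball_in(b1,rmD)", "ball_in(b5,rmB)", "free(left)", "robot_in(rmB)"]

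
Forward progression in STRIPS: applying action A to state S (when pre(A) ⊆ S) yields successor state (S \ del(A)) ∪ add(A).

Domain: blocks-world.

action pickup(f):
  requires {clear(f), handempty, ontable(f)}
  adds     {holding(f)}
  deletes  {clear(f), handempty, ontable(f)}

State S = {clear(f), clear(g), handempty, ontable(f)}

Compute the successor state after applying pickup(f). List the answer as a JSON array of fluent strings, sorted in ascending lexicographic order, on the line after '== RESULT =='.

Progress:
  pre ⊆ S: {clear(f), handempty, ontable(f)} ⊆ S  — applicable
  S \ del = {clear(g)}
  ∪ add   = {clear(g), holding(f)}

== RESULT ==
["clear(g)", "holding(f)"]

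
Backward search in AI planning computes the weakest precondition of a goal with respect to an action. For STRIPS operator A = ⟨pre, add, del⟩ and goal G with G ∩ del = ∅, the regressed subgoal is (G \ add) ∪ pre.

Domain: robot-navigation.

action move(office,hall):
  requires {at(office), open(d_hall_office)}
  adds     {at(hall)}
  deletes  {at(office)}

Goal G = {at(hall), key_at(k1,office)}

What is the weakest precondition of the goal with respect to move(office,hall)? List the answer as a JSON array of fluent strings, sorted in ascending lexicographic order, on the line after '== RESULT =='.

Regress:
  G ∩ del = {}  (empty — regression defined)
  G \ add = {at(hall), key_at(k1,office)} \ {at(hall)} = {key_at(k1,office)}
  ∪ pre   = {key_at(k1,office)} ∪ {at(office), open(d_hall_office)}
          = {at(office), key_at(k1,office), open(d_hall_office)}

== RESULT ==
["at(office)", "key_at(k1,office)", "open(d_hall_office)"]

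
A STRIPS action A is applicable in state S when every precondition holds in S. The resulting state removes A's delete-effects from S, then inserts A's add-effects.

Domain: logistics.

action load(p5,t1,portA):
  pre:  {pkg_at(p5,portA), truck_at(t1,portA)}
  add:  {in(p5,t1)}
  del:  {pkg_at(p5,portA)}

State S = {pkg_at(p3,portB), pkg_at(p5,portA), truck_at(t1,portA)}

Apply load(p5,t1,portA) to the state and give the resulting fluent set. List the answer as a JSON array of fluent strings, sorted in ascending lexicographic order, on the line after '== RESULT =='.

Compute (S \ del) ∪ add:
  pre ⊆ S: {pkg_at(p5,portA), truck_at(t1,portA)} ⊆ S  — applicable
  S \ del = {pkg_at(p3,portB), truck_at(t1,portA)}
  ∪ add   = {in(p5,t1), pkg_at(p3,portB), truck_at(t1,portA)}

== RESULT ==
["in(p5,t1)", "pkg_at(p3,portB)", "truck_at(t1,portA)"]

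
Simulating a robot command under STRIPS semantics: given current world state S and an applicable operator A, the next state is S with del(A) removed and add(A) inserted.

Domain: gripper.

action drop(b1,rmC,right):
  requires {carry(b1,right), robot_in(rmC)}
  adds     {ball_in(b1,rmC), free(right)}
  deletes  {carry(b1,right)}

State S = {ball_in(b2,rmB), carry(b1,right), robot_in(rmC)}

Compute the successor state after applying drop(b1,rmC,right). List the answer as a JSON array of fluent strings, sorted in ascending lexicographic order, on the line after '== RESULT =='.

Compute (S \ del) ∪ add:
  pre ⊆ S: {carry(b1,right), robot_in(rmC)} ⊆ S  — applicable
  S \ del = {ball_in(b2,rmB), robot_in(rmC)}
  ∪ add   = {ball_in(b1,rmC), ball_in(b2,rmB), free(right), robot_in(rmC)}

== RESULT ==
["ball_in(b1,rmC)", "ball_in(b2,rmB)", "free(right)", "robot_in(rmC)"]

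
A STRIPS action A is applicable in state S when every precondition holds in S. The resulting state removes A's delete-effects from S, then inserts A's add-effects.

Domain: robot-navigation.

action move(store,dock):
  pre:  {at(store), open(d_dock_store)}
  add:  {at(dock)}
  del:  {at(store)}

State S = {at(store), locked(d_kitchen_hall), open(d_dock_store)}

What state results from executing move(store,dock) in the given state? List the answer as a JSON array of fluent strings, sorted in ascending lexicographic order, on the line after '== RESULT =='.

Progress:
  pre ⊆ S: {at(store), open(d_dock_store)} ⊆ S  — applicable
  S \ del = {locked(d_kitchen_hall), open(d_dock_store)}
  ∪ add   = {at(dock), locked(d_kitchen_hall), open(d_dock_store)}

== RESULT ==
["at(dock)", "locked(d_kitchen_hall)", "open(d_dock_store)"]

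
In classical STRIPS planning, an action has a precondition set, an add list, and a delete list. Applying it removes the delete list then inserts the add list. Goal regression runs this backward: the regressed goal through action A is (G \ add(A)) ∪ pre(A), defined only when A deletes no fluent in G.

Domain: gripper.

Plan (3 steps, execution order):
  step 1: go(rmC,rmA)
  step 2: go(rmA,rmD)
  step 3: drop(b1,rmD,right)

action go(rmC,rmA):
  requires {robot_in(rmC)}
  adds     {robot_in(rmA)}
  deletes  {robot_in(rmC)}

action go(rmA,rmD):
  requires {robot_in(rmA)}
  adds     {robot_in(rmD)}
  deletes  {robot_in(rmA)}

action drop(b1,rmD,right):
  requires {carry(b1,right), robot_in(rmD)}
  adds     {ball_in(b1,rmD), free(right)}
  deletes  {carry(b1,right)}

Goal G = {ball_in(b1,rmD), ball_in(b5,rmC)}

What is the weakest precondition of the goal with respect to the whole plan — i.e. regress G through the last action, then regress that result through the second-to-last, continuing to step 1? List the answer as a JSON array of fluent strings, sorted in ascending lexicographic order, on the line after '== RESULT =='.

Regress step by step:
  through step 3 (drop(b1,rmD,right)): drop {ball_in(b1,rmD)}, keep {ball_in(b5,rmC)}, require {carry(b1,right), robot_in(rmD)}
    → {ball_in(b5,rmC), carry(b1,right), robot_in(rmD)}
  through step 2 (go(rmA,rmD)): drop {robot_in(rmD)}, keep {ball_in(b5,rmC), carry(b1,right)}, require {robot_in(rmA)}
    → {ball_in(b5,rmC), carry(b1,right), robot_in(rmA)}
  through step 1 (go(rmC,rmA)): drop {robot_in(rmA)}, keep {ball_in(b5,rmC), carry(b1,right)}, require {robot_in(rmC)}
    → {ball_in(b5,rmC), carry(b1,right), robot_in(rmC)}

== RESULT ==
["ball_in(b5,rmC)", "carry(b1,right)", "robot_in(rmC)"]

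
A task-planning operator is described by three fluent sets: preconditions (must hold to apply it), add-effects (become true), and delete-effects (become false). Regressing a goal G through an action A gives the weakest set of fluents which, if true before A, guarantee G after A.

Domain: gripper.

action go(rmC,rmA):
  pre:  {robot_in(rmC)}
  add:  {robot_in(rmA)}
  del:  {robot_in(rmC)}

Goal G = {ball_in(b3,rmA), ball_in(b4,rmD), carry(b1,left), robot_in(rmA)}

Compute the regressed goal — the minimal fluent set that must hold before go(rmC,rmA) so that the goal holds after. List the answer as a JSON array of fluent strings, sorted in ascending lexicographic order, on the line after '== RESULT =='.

Compute (G \ add) ∪ pre:
  G ∩ del = {}  (empty — regression defined)
  G \ add = {ball_in(b3,rmA), ball_in(b4,rmD), carry(b1,left), robot_in(rmA)} \ {robot_in(rmA)} = {ball_in(b3,rmA), ball_in(b4,rmD), carry(b1,left)}
  ∪ pre   = {ball_in(b3,rmA), ball_in(b4,rmD), carry(b1,left)} ∪ {robot_in(rmC)}
          = {ball_in(b3,rmA), ball_in(b4,rmD), carry(b1,left), robot_in(rmC)}

== RESULT ==
["ball_in(b3,rmA)", "ball_in(b4,rmD)", "carry(b1,left)", "robot_in(rmC)"]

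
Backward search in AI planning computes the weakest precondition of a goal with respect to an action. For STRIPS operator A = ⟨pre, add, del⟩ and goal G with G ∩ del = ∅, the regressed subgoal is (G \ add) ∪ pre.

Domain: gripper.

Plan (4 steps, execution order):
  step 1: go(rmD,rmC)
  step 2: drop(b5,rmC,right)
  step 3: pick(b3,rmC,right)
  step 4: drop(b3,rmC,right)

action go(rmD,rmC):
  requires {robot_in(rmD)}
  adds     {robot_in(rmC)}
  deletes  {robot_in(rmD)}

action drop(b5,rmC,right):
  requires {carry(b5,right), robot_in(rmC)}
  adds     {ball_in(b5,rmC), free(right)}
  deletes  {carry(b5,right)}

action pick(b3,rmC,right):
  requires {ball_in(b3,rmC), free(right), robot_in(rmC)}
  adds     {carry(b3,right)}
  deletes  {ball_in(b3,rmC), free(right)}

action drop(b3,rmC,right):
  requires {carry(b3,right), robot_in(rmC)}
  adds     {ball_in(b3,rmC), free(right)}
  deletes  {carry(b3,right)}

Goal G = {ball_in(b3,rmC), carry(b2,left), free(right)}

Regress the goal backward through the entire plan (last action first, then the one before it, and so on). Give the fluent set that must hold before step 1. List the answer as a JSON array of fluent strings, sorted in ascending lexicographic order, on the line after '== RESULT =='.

Work backward from the goal:
  through step 4 (drop(b3,rmC,right)): drop {ball_in(b3,rmC), free(right)}, keep {carry(b2,left)}, require {carry(b3,right), robot_in(rmC)}
    → {carry(b2,left), carry(b3,right), robot_in(rmC)}
  through step 3 (pick(b3,rmC,right)): drop {carry(b3,right)}, keep {carry(b2,left), robot_in(rmC)}, require {ball_in(b3,rmC), free(right), robot_in(rmC)}
    → {ball_in(b3,rmC), carry(b2,left), free(right), robot_in(rmC)}
  through step 2 (drop(b5,rmC,right)): drop {free(right)}, keep {ball_in(b3,rmC), carry(b2,left), robot_in(rmC)}, require {carry(b5,right), robot_in(rmC)}
    → {ball_in(b3,rmC), carry(b2,left), carry(b5,right), robot_in(rmC)}
  through step 1 (go(rmD,rmC)): drop {robot_in(rmC)}, keep {ball_in(b3,rmC), carry(b2,left), carry(b5,right)}, require {robot_in(rmD)}
    → {ball_in(b3,rmC), carry(b2,left), carry(b5,right), robot_in(rmD)}

== RESULT ==
["ball_in(b3,rmC)", "carry(b2,left)", "carry(b5,right)", "robot_in(rmD)"]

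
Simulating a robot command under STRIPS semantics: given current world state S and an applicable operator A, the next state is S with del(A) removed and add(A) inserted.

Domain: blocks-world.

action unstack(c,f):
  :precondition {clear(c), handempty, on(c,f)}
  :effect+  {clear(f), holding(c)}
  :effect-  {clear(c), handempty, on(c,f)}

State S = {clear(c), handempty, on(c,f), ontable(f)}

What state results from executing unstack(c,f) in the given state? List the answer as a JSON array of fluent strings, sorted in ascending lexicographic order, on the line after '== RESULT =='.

Compute (S \ del) ∪ add:
  pre ⊆ S: {clear(c), handempty, on(c,f)} ⊆ S  — applicable
  S \ del = {ontable(f)}
  ∪ add   = {clear(f), holding(c), ontable(f)}

== RESULT ==
["clear(f)", "holding(c)", "ontable(f)"]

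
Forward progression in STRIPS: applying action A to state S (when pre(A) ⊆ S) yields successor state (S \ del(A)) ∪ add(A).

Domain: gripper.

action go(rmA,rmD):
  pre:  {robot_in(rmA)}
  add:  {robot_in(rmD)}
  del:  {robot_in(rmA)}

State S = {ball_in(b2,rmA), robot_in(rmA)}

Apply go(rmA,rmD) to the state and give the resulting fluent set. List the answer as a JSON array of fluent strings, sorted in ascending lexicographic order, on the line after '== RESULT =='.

Progress:
  pre ⊆ S: {robot_in(rmA)} ⊆ S  — applicable
  S \ del = {ball_in(b2,rmA)}
  ∪ add   = {ball_in(b2,rmA), robot_in(rmD)}

== RESULT ==
["ball_in(b2,rmA)", "robot_in(rmD)"]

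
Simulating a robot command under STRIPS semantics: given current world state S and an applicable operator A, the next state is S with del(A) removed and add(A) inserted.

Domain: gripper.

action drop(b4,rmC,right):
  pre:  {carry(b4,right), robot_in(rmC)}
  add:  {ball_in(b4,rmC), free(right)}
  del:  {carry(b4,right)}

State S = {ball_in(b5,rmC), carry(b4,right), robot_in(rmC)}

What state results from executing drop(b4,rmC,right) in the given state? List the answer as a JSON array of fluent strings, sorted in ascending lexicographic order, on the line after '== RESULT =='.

Progress:
  pre ⊆ S: {carry(b4,right), robot_in(rmC)} ⊆ S  — applicable
  S \ del = {ball_in(b5,rmC), robot_in(rmC)}
  ∪ add   = {ball_in(b4,rmC), ball_in(b5,rmC), free(right), robot_in(rmC)}

== RESULT ==
["ball_in(b4,rmC)", "ball_in(b5,rmC)", "free(right)", "robot_in(rmC)"]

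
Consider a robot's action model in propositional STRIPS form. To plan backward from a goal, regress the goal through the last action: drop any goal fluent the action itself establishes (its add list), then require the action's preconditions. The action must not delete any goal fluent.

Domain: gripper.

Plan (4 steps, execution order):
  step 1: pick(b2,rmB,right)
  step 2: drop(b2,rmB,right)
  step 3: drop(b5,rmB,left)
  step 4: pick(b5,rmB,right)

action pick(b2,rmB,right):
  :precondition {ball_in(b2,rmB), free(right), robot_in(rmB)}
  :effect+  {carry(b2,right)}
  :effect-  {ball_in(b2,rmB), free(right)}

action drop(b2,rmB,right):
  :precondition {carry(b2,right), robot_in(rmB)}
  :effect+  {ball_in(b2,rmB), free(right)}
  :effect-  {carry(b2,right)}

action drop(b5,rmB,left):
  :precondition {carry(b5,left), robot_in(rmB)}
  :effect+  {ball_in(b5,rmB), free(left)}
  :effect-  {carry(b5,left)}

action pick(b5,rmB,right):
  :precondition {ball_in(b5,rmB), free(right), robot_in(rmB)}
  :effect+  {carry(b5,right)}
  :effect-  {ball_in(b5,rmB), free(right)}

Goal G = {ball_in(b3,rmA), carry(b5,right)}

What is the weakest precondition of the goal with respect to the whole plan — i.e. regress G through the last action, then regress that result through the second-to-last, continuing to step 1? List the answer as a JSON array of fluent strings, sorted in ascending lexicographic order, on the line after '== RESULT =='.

Work backward from the goal:
  through step 4 (pick(b5,rmB,right)): drop {carry(b5,right)}, keep {ball_in(b3,rmA)}, require {ball_in(b5,rmB), free(right), robot_in(rmB)}
    → {ball_in(b3,rmA), ball_in(b5,rmB), free(right), robot_in(rmB)}
  through step 3 (drop(b5,rmB,left)): drop {ball_in(b5,rmB)}, keep {ball_in(b3,rmA), free(right), robot_in(rmB)}, require {carry(b5,left), robot_in(rmB)}
    → {ball_in(b3,rmA), carry(b5,left), free(right), robot_in(rmB)}
  through step 2 (drop(b2,rmB,right)): drop {free(right)}, keep {ball_in(b3,rmA), carry(b5,left), robot_in(rmB)}, require {carry(b2,right), robot_in(rmB)}
    → {ball_in(b3,rmA), carry(b2,right), carry(b5,left), robot_in(rmB)}
  through step 1 (pick(b2,rmB,right)): drop {carry(b2,right)}, keep {ball_in(b3,rmA), carry(b5,left), robot_in(rmB)}, require {ball_in(b2,rmB), free(right), robot_in(rmB)}
    → {ball_in(b2,rmB), ball_in(b3,rmA), carry(b5,left), free(right), robot_in(rmB)}

== RESULT ==
["ball_in(b2,rmB)", "ball_in(b3,rmA)", "carry(b5,left)", "free(right)", "robot_in(rmB)"]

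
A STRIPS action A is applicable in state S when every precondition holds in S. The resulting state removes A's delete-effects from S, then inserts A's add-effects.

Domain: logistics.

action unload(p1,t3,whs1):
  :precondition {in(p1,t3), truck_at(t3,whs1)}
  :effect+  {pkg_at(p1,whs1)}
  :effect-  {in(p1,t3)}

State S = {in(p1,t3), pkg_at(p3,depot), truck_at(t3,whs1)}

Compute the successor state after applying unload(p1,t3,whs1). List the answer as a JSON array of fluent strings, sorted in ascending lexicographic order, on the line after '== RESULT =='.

Compute (S \ del) ∪ add:
  pre ⊆ S: {in(p1,t3), truck_at(t3,whs1)} ⊆ S  — applicable
  S \ del = {pkg_at(p3,depot), truck_at(t3,whs1)}
  ∪ add   = {pkg_at(p1,whs1), pkg_at(p3,depot), truck_at(t3,whs1)}

== RESULT ==
["pkg_at(p1,whs1)", "pkg_at(p3,depot)", "truck_at(t3,whs1)"]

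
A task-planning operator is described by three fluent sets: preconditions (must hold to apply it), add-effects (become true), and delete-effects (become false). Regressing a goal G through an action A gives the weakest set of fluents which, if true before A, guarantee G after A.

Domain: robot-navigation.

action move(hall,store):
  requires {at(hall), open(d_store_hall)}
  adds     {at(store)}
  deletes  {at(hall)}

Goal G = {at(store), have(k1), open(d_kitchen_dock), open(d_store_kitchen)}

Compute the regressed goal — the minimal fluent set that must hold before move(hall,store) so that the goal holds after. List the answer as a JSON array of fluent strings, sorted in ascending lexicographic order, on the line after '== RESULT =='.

Compute (G \ add) ∪ pre:
  G ∩ del = {}  (empty — regression defined)
  G \ add = {at(store), have(k1), open(d_kitchen_dock), open(d_store_kitchen)} \ {at(store)} = {have(k1), open(d_kitchen_dock), open(d_store_kitchen)}
  ∪ pre   = {have(k1), open(d_kitchen_dock), open(d_store_kitchen)} ∪ {at(hall), open(d_store_hall)}
          = {at(hall), have(k1), open(d_kitchen_dock), open(d_store_hall), open(d_store_kitchen)}

== RESULT ==
["at(hall)", "have(k1)", "open(d_kitchen_dock)", "open(d_store_hall)", "open(d_store_kitchen)"]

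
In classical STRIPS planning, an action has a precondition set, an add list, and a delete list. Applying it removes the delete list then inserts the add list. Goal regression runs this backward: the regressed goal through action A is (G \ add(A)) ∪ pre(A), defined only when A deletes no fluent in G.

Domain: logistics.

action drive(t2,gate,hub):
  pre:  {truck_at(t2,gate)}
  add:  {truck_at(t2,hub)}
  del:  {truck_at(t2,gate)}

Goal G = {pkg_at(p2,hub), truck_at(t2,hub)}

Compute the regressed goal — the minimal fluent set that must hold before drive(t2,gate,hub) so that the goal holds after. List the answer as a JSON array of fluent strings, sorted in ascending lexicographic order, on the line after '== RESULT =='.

Compute (G \ add) ∪ pre:
  G ∩ del = {}  (empty — regression defined)
  G \ add = {pkg_at(p2,hub), truck_at(t2,hub)} \ {truck_at(t2,hub)} = {pkg_at(p2,hub)}
  ∪ pre   = {pkg_at(p2,hub)} ∪ {truck_at(t2,gate)}
          = {pkg_at(p2,hub), truck_at(t2,gate)}

== RESULT ==
["pkg_at(p2,hub)", "truck_at(t2,gate)"]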